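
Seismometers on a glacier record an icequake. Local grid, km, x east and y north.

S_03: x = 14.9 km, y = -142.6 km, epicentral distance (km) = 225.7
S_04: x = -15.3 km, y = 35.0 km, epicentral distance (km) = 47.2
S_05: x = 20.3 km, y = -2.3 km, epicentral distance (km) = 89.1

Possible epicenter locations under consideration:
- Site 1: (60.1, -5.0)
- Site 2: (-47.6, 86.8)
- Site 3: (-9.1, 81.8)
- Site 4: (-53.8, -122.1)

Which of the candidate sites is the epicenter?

For each candidate, compare |candidate − station| to the reported distance:
Site 1: residuals S_03 80.9, S_04 38.2, S_05 49.2 → max 80.9 km
Site 2: residuals S_03 12.1, S_04 13.8, S_05 22.9 → max 22.9 km
Site 3: residuals S_03 0.0, S_04 0.0, S_05 0.0 → max 0.0 km
Site 4: residuals S_03 154.0, S_04 114.5, S_05 51.8 → max 154.0 km
Only Site 3 has all residuals ≈ 0.

Site 3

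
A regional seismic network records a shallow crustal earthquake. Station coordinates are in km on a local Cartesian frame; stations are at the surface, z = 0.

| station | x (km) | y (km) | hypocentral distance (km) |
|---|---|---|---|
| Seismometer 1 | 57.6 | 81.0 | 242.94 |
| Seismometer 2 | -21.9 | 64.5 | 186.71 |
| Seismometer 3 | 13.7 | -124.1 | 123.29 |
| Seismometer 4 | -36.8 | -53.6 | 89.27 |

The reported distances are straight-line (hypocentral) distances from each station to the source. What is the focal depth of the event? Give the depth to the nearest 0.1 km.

z ≈ 45.4 km

Each station gives a sphere (x−x_i)² + (y−y_i)² + z² = d_i² (stations at z=0).
Subtracting the Seismometer 1 sphere from Seismometer 2 and Seismometer 3: z² cancels, leaving linear equations in x and y:
-159.0 x − 33.0 y = 18920.32
-87.8 x − 410.2 y = 49529.16
Solving: x ≈ -98.303, y ≈ -99.703 km (keep extra digits for the depth step; rounded: -98.3, -99.7).
Then from the Seismometer 1 sphere: z² = 242.94² − (x − 57.6)² − (y − 81.0)² with x = -98.303, y = -99.703, so z ≈ 45.393 ≈ 45.4 km.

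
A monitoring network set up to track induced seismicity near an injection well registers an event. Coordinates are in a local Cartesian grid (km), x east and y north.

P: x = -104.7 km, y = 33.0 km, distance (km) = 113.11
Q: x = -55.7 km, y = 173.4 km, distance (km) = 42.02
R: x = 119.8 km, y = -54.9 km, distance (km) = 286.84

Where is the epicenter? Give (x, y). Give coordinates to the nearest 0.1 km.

Circle about each station: (x + 104.7)² + (y − 33.0)² = 113.11²; (x + 55.7)² + (y − 173.4)² = 42.02²; (x − 119.8)² + (y + 54.9)² = 286.84².
Subtracting the P equation from the Q and R equations removes the quadratic terms:
98.0 x + 280.8 y = 32147.15
449.0 x − 175.8 y = -64168.35
Solving the 2×2 system: x ≈ -86.3, y ≈ 144.6 km.

(-86.3, 144.6)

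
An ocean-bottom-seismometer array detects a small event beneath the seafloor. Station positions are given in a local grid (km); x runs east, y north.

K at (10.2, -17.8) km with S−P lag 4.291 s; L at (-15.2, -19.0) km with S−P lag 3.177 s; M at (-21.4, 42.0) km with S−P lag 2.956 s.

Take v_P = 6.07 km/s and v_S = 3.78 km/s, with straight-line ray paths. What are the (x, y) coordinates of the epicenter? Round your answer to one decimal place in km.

-20.4 km east, 12.4 km north

Distance from S−P lag: d = Δt · v_P v_S / (v_P − v_S) = Δt · (6.07·3.78)/(6.07−3.78) ≈ 10.0195·Δt.
So d_K = 42.99, d_L = 31.83, d_M = 29.62 km.
Circle about each station: (x − 10.2)² + (y + 17.8)² = 42.99²; (x + 15.2)² + (y + 19.0)² = 31.83²; (x + 21.4)² + (y − 42.0)² = 29.62².
Subtracting pairs of circle equations eliminates x²+y² and gives linear equations (the radical axes):
-50.8 x − 2.4 y = 1006.15
-63.2 x + 119.6 y = 2771.88
Solving the 2×2 system: x ≈ -20.4, y ≈ 12.4 km.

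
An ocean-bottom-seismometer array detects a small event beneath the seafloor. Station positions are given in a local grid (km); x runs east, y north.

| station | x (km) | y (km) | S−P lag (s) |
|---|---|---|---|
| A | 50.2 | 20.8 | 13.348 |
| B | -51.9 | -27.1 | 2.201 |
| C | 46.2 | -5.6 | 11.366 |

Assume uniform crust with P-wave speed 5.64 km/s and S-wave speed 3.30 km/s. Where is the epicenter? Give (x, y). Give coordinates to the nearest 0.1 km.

-38.2 km east, -38.0 km north

Distance from S−P lag: d = Δt · v_P v_S / (v_P − v_S) = Δt · (5.64·3.30)/(5.64−3.30) ≈ 7.9538·Δt.
So d_A = 106.17, d_B = 17.51, d_C = 90.40 km.
Circle about each station: (x − 50.2)² + (y − 20.8)² = 106.17²; (x + 51.9)² + (y + 27.1)² = 17.51²; (x − 46.2)² + (y + 5.6)² = 90.40².
Subtracting pairs of circle equations eliminates x²+y² and gives linear equations (the radical axes):
-204.2 x − 95.8 y = 11440.81
-8.0 x − 52.8 y = 2313.03
Solving the 2×2 system: x ≈ -38.2, y ≈ -38.0 km.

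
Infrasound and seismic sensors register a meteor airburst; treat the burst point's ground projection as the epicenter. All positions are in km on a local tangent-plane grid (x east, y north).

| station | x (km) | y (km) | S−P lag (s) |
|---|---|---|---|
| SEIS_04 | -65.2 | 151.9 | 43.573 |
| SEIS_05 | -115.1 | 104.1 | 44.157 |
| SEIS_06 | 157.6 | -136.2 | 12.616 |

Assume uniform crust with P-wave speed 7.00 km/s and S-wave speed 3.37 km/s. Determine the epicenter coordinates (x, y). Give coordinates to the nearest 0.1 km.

x ≈ 116.6 km, y ≈ -65.2 km

Distance from S−P lag: d = Δt · v_P v_S / (v_P − v_S) = Δt · (7.00·3.37)/(7.00−3.37) ≈ 6.4986·Δt.
So d_SEIS_04 = 283.16, d_SEIS_05 = 286.96, d_SEIS_06 = 81.99 km.
Circle about each station: (x + 65.2)² + (y − 151.9)² = 283.16²; (x + 115.1)² + (y − 104.1)² = 286.96²; (x − 157.6)² + (y + 136.2)² = 81.99².
Subtracting pairs of circle equations eliminates x²+y² and gives linear equations (the radical axes):
-99.8 x − 95.6 y = -5406.29
445.6 x − 576.2 y = 89520.78
Solving the 2×2 system: x ≈ 116.6, y ≈ -65.2 km.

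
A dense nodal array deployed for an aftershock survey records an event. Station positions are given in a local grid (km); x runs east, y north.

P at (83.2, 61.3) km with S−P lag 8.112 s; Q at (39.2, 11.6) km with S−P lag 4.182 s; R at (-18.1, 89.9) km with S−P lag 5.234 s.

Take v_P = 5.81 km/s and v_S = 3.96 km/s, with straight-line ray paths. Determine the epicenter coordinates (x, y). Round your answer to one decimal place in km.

-11.0 km east, 25.2 km north

Distance from S−P lag: d = Δt · v_P v_S / (v_P − v_S) = Δt · (5.81·3.96)/(5.81−3.96) ≈ 12.4365·Δt.
So d_P = 100.89, d_Q = 52.01, d_R = 65.09 km.
Circle about each station: (x − 83.2)² + (y − 61.3)² = 100.89²; (x − 39.2)² + (y − 11.6)² = 52.01²; (x + 18.1)² + (y − 89.9)² = 65.09².
Subtracting pairs of circle equations eliminates x²+y² and gives linear equations (the radical axes):
-88.0 x − 99.4 y = -1534.98
-202.6 x + 57.2 y = 3671.77
Solving the 2×2 system: x ≈ -11.0, y ≈ 25.2 km.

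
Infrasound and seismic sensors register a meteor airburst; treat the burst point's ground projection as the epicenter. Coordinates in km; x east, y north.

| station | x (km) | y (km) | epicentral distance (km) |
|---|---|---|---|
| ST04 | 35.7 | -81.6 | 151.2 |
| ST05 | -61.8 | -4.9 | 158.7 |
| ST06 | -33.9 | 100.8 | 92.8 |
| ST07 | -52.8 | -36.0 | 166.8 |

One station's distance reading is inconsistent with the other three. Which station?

ST06

Solve using three stations at a time. Using ST04, ST05, ST07 (subtract circle equations pairwise → linear system) gives (x, y) ≈ (81.8, 62.2).
Distances from that point to each station vs reported:
  ST04: calculated 151.0 vs reported 151.2 → residual 0.2 km
  ST05: calculated 158.5 vs reported 158.7 → residual 0.2 km
  ST06: calculated 122.0 vs reported 92.8 → residual 29.2 km
  ST07: calculated 166.6 vs reported 166.8 → residual 0.2 km
ST04, ST05, ST07 are mutually consistent (residuals ≈ 0); ST06 is off by 29.2 km.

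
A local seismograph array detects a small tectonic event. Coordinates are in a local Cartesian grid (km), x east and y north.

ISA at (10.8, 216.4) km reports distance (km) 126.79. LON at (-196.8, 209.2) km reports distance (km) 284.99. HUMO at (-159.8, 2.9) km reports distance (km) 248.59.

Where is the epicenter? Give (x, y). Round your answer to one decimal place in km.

x ≈ 67.7 km, y ≈ 103.1 km

Circle about each station: (x − 10.8)² + (y − 216.4)² = 126.79²; (x + 196.8)² + (y − 209.2)² = 284.99²; (x + 159.8)² + (y − 2.9)² = 248.59².
Subtracting the ISA equation from the LON and HUMO equations removes the quadratic terms:
-415.2 x − 14.4 y = -29594.32
-341.2 x − 427.0 y = -67122.43
Solving the 2×2 system: x ≈ 67.7, y ≈ 103.1 km.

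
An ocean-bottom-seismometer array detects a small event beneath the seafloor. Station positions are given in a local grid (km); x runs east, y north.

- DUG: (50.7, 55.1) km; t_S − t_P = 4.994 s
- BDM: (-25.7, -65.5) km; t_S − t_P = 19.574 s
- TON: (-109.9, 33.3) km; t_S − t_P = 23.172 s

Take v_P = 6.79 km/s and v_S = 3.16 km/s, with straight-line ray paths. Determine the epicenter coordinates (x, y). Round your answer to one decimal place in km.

27.0 km east, 37.5 km north

Distance from S−P lag: d = Δt · v_P v_S / (v_P − v_S) = Δt · (6.79·3.16)/(6.79−3.16) ≈ 5.9109·Δt.
So d_DUG = 29.52, d_BDM = 115.70, d_TON = 136.97 km.
Circle about each station: (x − 50.7)² + (y − 55.1)² = 29.52²; (x + 25.7)² + (y + 65.5)² = 115.70²; (x + 109.9)² + (y − 33.3)² = 136.97².
Subtracting the DUG equation from the BDM and TON equations removes the quadratic terms:
-152.8 x − 241.2 y = -13170.82
-321.2 x − 43.6 y = -10308.95
Solving the 2×2 system: x ≈ 27.0, y ≈ 37.5 km.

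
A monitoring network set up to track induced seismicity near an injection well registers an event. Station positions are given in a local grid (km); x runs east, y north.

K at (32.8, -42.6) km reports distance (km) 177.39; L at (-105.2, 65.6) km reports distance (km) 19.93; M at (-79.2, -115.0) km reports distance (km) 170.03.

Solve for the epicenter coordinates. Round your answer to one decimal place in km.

-118.2 km east, 50.5 km north

Circle about each station: (x − 32.8)² + (y + 42.6)² = 177.39²; (x + 105.2)² + (y − 65.6)² = 19.93²; (x + 79.2)² + (y + 115.0)² = 170.03².
Subtracting the K equation from the L and M equations removes the quadratic terms:
-276.0 x + 216.4 y = 43549.81
-224.0 x − 144.8 y = 19164.05
Solving the 2×2 system: x ≈ -118.2, y ≈ 50.5 km.
Check against K (with the unrounded x, y): √((x − 32.8)²+(y + 42.6)²) = 177.39 ≈ 177.39 km. ✓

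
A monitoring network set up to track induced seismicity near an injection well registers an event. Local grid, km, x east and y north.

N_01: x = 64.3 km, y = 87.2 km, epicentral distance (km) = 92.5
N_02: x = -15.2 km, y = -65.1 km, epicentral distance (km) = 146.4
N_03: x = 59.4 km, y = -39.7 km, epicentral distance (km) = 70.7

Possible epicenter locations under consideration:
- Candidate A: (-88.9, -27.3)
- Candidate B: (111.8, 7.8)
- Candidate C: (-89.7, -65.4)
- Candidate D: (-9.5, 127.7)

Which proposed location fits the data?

Candidate B

For each candidate, compare |candidate − station| to the reported distance:
Candidate A: residuals N_01 98.8, N_02 63.6, N_03 78.1 → max 98.8 km
Candidate B: residuals N_01 0.0, N_02 0.0, N_03 0.0 → max 0.0 km
Candidate C: residuals N_01 124.3, N_02 71.9, N_03 80.6 → max 124.3 km
Candidate D: residuals N_01 8.3, N_02 46.5, N_03 110.3 → max 110.3 km
Only Candidate B has all residuals ≈ 0.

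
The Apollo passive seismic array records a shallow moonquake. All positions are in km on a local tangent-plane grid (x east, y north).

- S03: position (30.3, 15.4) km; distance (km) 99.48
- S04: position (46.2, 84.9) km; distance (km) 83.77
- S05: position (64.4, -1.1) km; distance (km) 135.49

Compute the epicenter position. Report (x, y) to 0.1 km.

Circle about each station: (x − 30.3)² + (y − 15.4)² = 99.48²; (x − 46.2)² + (y − 84.9)² = 83.77²; (x − 64.4)² + (y + 1.1)² = 135.49².
Subtracting the S03 equation from the S04 and S05 equations removes the quadratic terms:
31.8 x + 139.0 y = 11066.06
68.2 x − 33.0 y = -5467.95
Solving the 2×2 system: x ≈ -37.5, y ≈ 88.2 km.

(-37.5, 88.2)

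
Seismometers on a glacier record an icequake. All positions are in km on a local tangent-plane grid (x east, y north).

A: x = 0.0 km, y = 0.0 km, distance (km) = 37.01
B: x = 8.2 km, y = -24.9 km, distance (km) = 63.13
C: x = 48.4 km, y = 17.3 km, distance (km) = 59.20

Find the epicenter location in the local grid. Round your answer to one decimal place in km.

Circle about each station: x² + y² = 37.01²; (x − 8.2)² + (y + 24.9)² = 63.13²; (x − 48.4)² + (y − 17.3)² = 59.20².
Subtracting the A equation from the B and C equations removes the quadratic terms:
16.4 x − 49.8 y = -1928.41
96.8 x + 34.6 y = 506.95
Solving the 2×2 system: x ≈ -7.7, y ≈ 36.2 km.

x ≈ -7.7 km, y ≈ 36.2 km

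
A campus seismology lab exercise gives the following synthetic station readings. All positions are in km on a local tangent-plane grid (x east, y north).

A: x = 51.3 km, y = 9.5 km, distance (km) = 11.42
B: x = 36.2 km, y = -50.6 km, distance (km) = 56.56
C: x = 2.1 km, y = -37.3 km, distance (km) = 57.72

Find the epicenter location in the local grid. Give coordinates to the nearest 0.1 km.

Circle about each station: (x − 51.3)² + (y − 9.5)² = 11.42²; (x − 36.2)² + (y + 50.6)² = 56.56²; (x − 2.1)² + (y + 37.3)² = 57.72².
Subtracting pairs of circle equations eliminates x²+y² and gives linear equations (the radical axes):
-30.2 x − 120.2 y = -1919.76
-98.4 x − 93.6 y = -4527.42
Solving the 2×2 system: x ≈ 40.5, y ≈ 5.8 km.

x ≈ 40.5 km, y ≈ 5.8 km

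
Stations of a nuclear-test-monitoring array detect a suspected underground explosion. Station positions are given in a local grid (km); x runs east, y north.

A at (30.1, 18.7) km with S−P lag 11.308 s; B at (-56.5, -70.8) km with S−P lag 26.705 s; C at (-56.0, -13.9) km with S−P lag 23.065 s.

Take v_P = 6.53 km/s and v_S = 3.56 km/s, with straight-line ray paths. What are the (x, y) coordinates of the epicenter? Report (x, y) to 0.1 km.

Distance from S−P lag: d = Δt · v_P v_S / (v_P − v_S) = Δt · (6.53·3.56)/(6.53−3.56) ≈ 7.8272·Δt.
So d_A = 88.51, d_B = 209.03, d_C = 180.53 km.
Circle about each station: (x − 30.1)² + (y − 18.7)² = 88.51²; (x + 56.5)² + (y + 70.8)² = 209.03²; (x + 56.0)² + (y + 13.9)² = 180.53².
Subtracting the A equation from the B and C equations removes the quadratic terms:
-173.2 x − 179.0 y = -28910.33
-172.2 x − 65.2 y = -22683.55
Solving the 2×2 system: x ≈ 111.4, y ≈ 53.7 km.
Check against A (with the unrounded x, y): √((x − 30.1)²+(y − 18.7)²) = 88.51 ≈ 88.51 km. ✓

(111.4, 53.7)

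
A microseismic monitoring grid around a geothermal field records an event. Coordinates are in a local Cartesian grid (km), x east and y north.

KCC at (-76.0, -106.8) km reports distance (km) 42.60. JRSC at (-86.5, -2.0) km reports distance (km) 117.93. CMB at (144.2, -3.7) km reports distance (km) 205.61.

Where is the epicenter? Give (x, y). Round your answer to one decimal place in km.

(-33.4, -107.3)

Circle about each station: (x + 76.0)² + (y + 106.8)² = 42.60²; (x + 86.5)² + (y + 2.0)² = 117.93²; (x − 144.2)² + (y + 3.7)² = 205.61².
Subtracting pairs of circle equations eliminates x²+y² and gives linear equations (the radical axes):
-21.0 x + 209.6 y = -21788.71
440.4 x + 206.2 y = -36835.62
Solving the 2×2 system: x ≈ -33.4, y ≈ -107.3 km.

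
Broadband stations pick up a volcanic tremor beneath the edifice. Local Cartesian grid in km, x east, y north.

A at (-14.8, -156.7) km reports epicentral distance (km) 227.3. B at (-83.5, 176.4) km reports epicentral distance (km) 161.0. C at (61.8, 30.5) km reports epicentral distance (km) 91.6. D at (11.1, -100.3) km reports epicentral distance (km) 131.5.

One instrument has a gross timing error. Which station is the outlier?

Solve using three stations at a time. Using B, C, D (subtract circle equations pairwise → linear system) gives (x, y) ≈ (-29.6, 24.7).
Distances from that point to each station vs reported:
  A: calculated 182.0 vs reported 227.3 → residual 45.3 km
  B: calculated 161.0 vs reported 161.0 → residual 0.0 km
  C: calculated 91.6 vs reported 91.6 → residual 0.0 km
  D: calculated 131.5 vs reported 131.5 → residual 0.0 km
B, C, D are mutually consistent (residuals ≈ 0); A is off by 45.3 km.

A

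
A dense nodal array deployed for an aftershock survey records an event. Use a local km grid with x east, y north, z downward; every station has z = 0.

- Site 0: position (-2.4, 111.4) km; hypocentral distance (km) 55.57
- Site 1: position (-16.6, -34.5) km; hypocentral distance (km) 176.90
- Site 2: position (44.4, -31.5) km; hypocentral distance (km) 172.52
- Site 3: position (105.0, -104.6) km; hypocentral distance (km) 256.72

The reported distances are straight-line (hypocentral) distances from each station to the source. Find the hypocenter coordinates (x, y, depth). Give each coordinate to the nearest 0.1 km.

x ≈ 18.3 km, y ≈ 132.4 km, depth ≈ 47.1 km

Each station gives a sphere (x−x_i)² + (y−y_i)² + z² = d_i² (stations at z=0).
Subtracting the Site 0 sphere from Site 1 and Site 2: z² cancels, leaving linear equations in x and y:
-28.4 x − 291.8 y = -39155.50
93.6 x − 285.8 y = -36127.24
Solving: x ≈ 18.310, y ≈ 132.404 km (keep extra digits for the depth step; rounded: 18.3, 132.4).
Then from the Site 0 sphere: z² = 55.57² − (x + 2.4)² − (y − 111.4)² with x = 18.310, y = 132.404, so z ≈ 47.095 ≈ 47.1 km.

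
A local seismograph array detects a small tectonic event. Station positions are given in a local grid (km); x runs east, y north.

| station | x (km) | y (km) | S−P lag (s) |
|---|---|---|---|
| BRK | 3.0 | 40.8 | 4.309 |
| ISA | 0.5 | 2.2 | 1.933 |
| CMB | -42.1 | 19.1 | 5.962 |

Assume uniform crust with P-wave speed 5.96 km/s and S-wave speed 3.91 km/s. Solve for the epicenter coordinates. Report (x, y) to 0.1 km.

x ≈ 21.4 km, y ≈ -4.6 km

Distance from S−P lag: d = Δt · v_P v_S / (v_P − v_S) = Δt · (5.96·3.91)/(5.96−3.91) ≈ 11.3676·Δt.
So d_BRK = 48.98, d_ISA = 21.97, d_CMB = 67.77 km.
Circle about each station: (x − 3.0)² + (y − 40.8)² = 48.98²; (x − 0.5)² + (y − 2.2)² = 21.97²; (x + 42.1)² + (y − 19.1)² = 67.77².
Subtracting pairs of circle equations eliminates x²+y² and gives linear equations (the radical axes):
-5.0 x − 77.2 y = 247.81
-90.2 x − 43.4 y = -1730.15
Solving the 2×2 system: x ≈ 21.4, y ≈ -4.6 km.
Check against BRK (with the unrounded x, y): √((x − 3.0)²+(y − 40.8)²) = 48.98 ≈ 48.98 km. ✓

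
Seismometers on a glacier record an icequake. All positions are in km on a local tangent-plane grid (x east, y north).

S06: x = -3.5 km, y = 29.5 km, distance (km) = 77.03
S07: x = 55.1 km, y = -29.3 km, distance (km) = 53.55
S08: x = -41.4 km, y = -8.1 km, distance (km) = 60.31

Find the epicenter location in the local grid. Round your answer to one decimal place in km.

Circle about each station: (x + 3.5)² + (y − 29.5)² = 77.03²; (x − 55.1)² + (y + 29.3)² = 53.55²; (x + 41.4)² + (y + 8.1)² = 60.31².
Subtracting the S06 equation from the S07 and S08 equations removes the quadratic terms:
117.2 x − 117.6 y = 6078.02
-75.8 x − 75.2 y = 3193.39
Solving the 2×2 system: x ≈ 4.6, y ≈ -47.1 km.

4.6 km east, -47.1 km north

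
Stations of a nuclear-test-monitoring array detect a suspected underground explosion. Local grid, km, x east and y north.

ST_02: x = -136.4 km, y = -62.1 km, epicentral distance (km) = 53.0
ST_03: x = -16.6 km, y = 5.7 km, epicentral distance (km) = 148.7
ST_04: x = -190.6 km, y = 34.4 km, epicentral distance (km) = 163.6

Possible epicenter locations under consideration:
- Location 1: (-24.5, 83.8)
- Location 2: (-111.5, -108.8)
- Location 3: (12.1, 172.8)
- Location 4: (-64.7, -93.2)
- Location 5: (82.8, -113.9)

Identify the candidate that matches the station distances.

For each candidate, compare |candidate − station| to the reported distance:
Location 1: residuals ST_02 130.9, ST_03 70.2, ST_04 9.7 → max 130.9 km
Location 2: residuals ST_02 0.1, ST_03 0.0, ST_04 0.0 → max 0.1 km
Location 3: residuals ST_02 224.9, ST_03 20.8, ST_04 81.8 → max 224.9 km
Location 4: residuals ST_02 25.2, ST_03 38.7, ST_04 15.7 → max 38.7 km
Location 5: residuals ST_02 172.2, ST_03 6.8, ST_04 147.4 → max 172.2 km
Only Location 2 has all residuals ≈ 0.

Location 2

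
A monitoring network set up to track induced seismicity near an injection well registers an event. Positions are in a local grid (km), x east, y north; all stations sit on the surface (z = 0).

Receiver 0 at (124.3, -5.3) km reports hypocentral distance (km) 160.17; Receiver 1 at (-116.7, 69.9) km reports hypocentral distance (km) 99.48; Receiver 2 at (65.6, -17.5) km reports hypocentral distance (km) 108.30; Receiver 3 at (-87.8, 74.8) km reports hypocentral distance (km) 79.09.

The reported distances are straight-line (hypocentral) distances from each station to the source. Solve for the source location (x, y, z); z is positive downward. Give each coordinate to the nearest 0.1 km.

Each station gives a sphere (x−x_i)² + (y−y_i)² + z² = d_i² (stations at z=0).
Subtracting the Receiver 0 sphere from Receiver 1 and Receiver 2: z² cancels, leaving linear equations in x and y:
-482.0 x + 150.4 y = 18784.48
-117.4 x − 24.4 y = 3056.57
Solving: x ≈ -31.207, y ≈ 24.884 km (keep extra digits for the depth step; rounded: -31.2, 24.9).
Then from the Receiver 0 sphere: z² = 160.17² − (x − 124.3)² − (y + 5.3)² with x = -31.207, y = 24.884, so z ≈ 23.684 ≈ 23.7 km.

x ≈ -31.2 km, y ≈ 24.9 km, depth ≈ 23.7 km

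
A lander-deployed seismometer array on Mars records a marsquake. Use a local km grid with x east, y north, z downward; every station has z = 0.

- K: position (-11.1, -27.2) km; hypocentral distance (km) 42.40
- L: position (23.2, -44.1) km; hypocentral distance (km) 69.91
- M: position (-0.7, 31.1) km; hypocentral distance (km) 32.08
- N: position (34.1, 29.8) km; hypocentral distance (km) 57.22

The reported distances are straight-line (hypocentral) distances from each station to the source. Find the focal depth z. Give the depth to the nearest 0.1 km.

Each station gives a sphere (x−x_i)² + (y−y_i)² + z² = d_i² (stations at z=0).
Subtracting the K sphere from L and M: z² cancels, leaving linear equations in x and y:
68.6 x − 33.8 y = -1469.65
20.8 x + 116.6 y = 873.28
Solving: x ≈ -16.301, y ≈ 10.397 km (keep extra digits for the depth step; rounded: -16.3, 10.4).
Then from the K sphere: z² = 42.40² − (x + 11.1)² − (y + 27.2)² with x = -16.301, y = 10.397, so z ≈ 18.899 ≈ 18.9 km.

z ≈ 18.9 km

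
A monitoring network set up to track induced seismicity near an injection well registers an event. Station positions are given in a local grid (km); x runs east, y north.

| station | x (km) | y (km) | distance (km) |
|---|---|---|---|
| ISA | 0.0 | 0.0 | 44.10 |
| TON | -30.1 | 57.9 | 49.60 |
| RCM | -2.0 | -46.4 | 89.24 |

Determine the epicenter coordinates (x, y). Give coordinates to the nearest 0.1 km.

(16.5, 40.9)

Circle about each station: x² + y² = 44.10²; (x + 30.1)² + (y − 57.9)² = 49.60²; (x + 2.0)² + (y + 46.4)² = 89.24².
Subtracting pairs of circle equations eliminates x²+y² and gives linear equations (the radical axes):
-60.2 x + 115.8 y = 3743.07
-4.0 x − 92.8 y = -3862.01
Solving the 2×2 system: x ≈ 16.5, y ≈ 40.9 km.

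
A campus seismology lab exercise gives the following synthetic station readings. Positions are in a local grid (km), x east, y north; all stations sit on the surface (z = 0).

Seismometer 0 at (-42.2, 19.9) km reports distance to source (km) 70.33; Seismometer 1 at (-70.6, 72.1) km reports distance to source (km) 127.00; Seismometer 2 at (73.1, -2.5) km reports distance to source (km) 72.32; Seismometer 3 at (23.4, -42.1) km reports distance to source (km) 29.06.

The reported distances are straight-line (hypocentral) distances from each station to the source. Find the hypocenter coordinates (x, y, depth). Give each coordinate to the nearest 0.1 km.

Each station gives a sphere (x−x_i)² + (y−y_i)² + z² = d_i² (stations at z=0).
Subtracting the Seismometer 0 sphere from Seismometer 1 and Seismometer 2: z² cancels, leaving linear equations in x and y:
-56.8 x + 104.4 y = -3176.77
230.6 x − 44.8 y = 2889.14
Solving: x ≈ 7.399, y ≈ -26.403 km (keep extra digits for the depth step; rounded: 7.4, -26.4).
Then from the Seismometer 0 sphere: z² = 70.33² − (x + 42.2)² − (y − 19.9)² with x = 7.399, y = -26.403, so z ≈ 18.501 ≈ 18.5 km.

(7.4, -26.4, 18.5)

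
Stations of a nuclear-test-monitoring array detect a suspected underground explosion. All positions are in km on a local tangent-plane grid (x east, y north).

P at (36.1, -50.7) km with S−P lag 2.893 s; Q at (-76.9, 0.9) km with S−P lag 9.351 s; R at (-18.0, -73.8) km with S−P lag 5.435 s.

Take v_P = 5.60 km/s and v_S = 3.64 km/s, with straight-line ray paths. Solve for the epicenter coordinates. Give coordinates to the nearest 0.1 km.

Distance from S−P lag: d = Δt · v_P v_S / (v_P − v_S) = Δt · (5.60·3.64)/(5.60−3.64) ≈ 10.4000·Δt.
So d_P = 30.09, d_Q = 97.25, d_R = 56.52 km.
Circle about each station: (x − 36.1)² + (y + 50.7)² = 30.09²; (x + 76.9)² + (y − 0.9)² = 97.25²; (x + 18.0)² + (y + 73.8)² = 56.52².
Subtracting pairs of circle equations eliminates x²+y² and gives linear equations (the radical axes):
-226.0 x + 103.2 y = -6511.43
-108.2 x − 46.2 y = -392.36
Solving the 2×2 system: x ≈ 15.8, y ≈ -28.5 km.

x ≈ 15.8 km, y ≈ -28.5 km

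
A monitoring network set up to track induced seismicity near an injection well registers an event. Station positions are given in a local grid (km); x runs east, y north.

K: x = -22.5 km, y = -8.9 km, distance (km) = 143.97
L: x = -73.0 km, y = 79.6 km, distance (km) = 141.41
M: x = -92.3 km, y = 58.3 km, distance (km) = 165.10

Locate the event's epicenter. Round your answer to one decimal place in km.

Circle about each station: (x + 22.5)² + (y + 8.9)² = 143.97²; (x + 73.0)² + (y − 79.6)² = 141.41²; (x + 92.3)² + (y − 58.3)² = 165.10².
Subtracting pairs of circle equations eliminates x²+y² and gives linear equations (the radical axes):
-101.0 x + 177.0 y = 11810.27
-139.6 x + 134.4 y = 4802.07
Solving the 2×2 system: x ≈ 66.2, y ≈ 104.5 km.

(66.2, 104.5)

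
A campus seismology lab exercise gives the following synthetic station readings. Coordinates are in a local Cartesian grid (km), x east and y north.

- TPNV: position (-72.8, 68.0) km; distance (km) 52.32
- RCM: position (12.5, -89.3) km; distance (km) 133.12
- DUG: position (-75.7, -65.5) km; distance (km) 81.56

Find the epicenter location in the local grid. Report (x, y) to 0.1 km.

Circle about each station: (x + 72.8)² + (y − 68.0)² = 52.32²; (x − 12.5)² + (y + 89.3)² = 133.12²; (x + 75.7)² + (y + 65.5)² = 81.56².
Subtracting the TPNV equation from the RCM and DUG equations removes the quadratic terms:
170.6 x − 314.6 y = -16776.65
-5.8 x − 267.0 y = -3817.75
Solving the 2×2 system: x ≈ -69.2, y ≈ 15.8 km.

-69.2 km east, 15.8 km north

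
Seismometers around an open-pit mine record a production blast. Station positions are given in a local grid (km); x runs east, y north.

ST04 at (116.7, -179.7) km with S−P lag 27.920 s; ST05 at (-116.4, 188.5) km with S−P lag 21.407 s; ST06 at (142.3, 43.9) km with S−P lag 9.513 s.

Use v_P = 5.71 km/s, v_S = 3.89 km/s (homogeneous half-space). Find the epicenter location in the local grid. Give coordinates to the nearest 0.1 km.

Distance from S−P lag: d = Δt · v_P v_S / (v_P − v_S) = Δt · (5.71·3.89)/(5.71−3.89) ≈ 12.2043·Δt.
So d_ST04 = 340.75, d_ST05 = 261.26, d_ST06 = 116.10 km.
Circle about each station: (x − 116.7)² + (y + 179.7)² = 340.75²; (x + 116.4)² + (y − 188.5)² = 261.26²; (x − 142.3)² + (y − 43.9)² = 116.10².
Subtracting pairs of circle equations eliminates x²+y² and gives linear equations (the radical axes):
-466.2 x + 736.4 y = 51024.00
51.2 x + 447.2 y = 78896.87
Solving the 2×2 system: x ≈ 143.3, y ≈ 160.0 km.

x ≈ 143.3 km, y ≈ 160.0 km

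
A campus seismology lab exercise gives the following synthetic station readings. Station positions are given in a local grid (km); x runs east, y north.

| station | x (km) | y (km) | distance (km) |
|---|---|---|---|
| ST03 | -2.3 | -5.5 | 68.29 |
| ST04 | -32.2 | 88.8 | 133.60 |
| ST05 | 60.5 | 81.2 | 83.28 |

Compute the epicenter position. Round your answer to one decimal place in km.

Circle about each station: (x + 2.3)² + (y + 5.5)² = 68.29²; (x + 32.2)² + (y − 88.8)² = 133.60²; (x − 60.5)² + (y − 81.2)² = 83.28².
Subtracting the ST03 equation from the ST04 and ST05 equations removes the quadratic terms:
-59.8 x + 188.6 y = -4298.70
125.6 x + 173.4 y = 7946.12
Solving the 2×2 system: x ≈ 65.9, y ≈ -1.9 km.
Check against ST03 (with the unrounded x, y): √((x + 2.3)²+(y + 5.5)²) = 68.28 ≈ 68.29 km. ✓

x ≈ 65.9 km, y ≈ -1.9 km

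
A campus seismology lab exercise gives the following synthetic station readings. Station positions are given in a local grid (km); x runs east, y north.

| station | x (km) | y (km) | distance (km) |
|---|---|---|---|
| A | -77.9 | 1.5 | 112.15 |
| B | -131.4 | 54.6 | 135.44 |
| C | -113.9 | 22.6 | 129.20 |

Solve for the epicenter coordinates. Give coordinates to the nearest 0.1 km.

(1.5, 80.7)

Circle about each station: (x + 77.9)² + (y − 1.5)² = 112.15²; (x + 131.4)² + (y − 54.6)² = 135.44²; (x + 113.9)² + (y − 22.6)² = 129.20².
Subtracting pairs of circle equations eliminates x²+y² and gives linear equations (the radical axes):
-107.0 x + 106.2 y = 8410.09
-72.0 x + 42.2 y = 3298.29
Solving the 2×2 system: x ≈ 1.5, y ≈ 80.7 km.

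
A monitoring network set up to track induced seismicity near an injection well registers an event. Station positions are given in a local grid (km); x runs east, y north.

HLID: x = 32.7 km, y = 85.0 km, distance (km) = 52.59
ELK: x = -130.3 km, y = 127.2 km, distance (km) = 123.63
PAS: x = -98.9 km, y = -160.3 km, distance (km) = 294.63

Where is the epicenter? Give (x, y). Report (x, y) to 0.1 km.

x ≈ -6.9 km, y ≈ 119.6 km

Circle about each station: (x − 32.7)² + (y − 85.0)² = 52.59²; (x + 130.3)² + (y − 127.2)² = 123.63²; (x + 98.9)² + (y + 160.3)² = 294.63².
Subtracting the HLID equation from the ELK and PAS equations removes the quadratic terms:
-326.0 x + 84.4 y = 12344.97
-263.2 x − 490.6 y = -56858.12
Solving the 2×2 system: x ≈ -6.9, y ≈ 119.6 km.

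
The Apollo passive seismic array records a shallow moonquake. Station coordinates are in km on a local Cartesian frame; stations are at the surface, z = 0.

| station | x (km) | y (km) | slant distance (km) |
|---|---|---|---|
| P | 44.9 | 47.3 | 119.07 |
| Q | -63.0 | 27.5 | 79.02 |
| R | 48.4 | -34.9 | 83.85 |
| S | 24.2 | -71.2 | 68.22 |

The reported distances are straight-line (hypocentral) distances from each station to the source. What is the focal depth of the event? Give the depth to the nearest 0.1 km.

Each station gives a sphere (x−x_i)² + (y−y_i)² + z² = d_i² (stations at z=0).
Subtracting the P sphere from Q and R: z² cancels, leaving linear equations in x and y:
-215.8 x − 39.6 y = 8405.45
7.0 x − 164.4 y = 6454.11
Solving: x ≈ -31.500, y ≈ -40.600 km (keep extra digits for the depth step; rounded: -31.5, -40.6).
Then from the P sphere: z² = 119.07² − (x − 44.9)² − (y − 47.3)² with x = -31.500, y = -40.600, so z ≈ 24.785 ≈ 24.8 km.

24.8 km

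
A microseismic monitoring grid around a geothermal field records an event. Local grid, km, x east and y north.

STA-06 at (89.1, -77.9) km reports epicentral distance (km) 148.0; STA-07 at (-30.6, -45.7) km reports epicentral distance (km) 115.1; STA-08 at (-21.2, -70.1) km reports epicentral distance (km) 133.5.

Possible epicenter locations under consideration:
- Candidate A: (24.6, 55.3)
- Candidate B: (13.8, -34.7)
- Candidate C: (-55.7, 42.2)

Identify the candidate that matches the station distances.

For each candidate, compare |candidate − station| to the reported distance:
Candidate A: residuals STA-06 0.0, STA-07 0.0, STA-08 0.0 → max 0.0 km
Candidate B: residuals STA-06 61.2, STA-07 69.4, STA-08 83.7 → max 83.7 km
Candidate C: residuals STA-06 40.1, STA-07 23.7, STA-08 16.0 → max 40.1 km
Only Candidate A has all residuals ≈ 0.

Candidate A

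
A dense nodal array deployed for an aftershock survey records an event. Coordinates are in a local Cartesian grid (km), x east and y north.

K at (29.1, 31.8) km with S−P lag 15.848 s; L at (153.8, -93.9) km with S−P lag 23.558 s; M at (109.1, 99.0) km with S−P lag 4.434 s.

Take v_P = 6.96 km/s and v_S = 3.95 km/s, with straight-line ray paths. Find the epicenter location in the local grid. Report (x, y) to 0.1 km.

143.1 km east, 121.0 km north

Distance from S−P lag: d = Δt · v_P v_S / (v_P − v_S) = Δt · (6.96·3.95)/(6.96−3.95) ≈ 9.1336·Δt.
So d_K = 144.75, d_L = 215.17, d_M = 40.50 km.
Circle about each station: (x − 29.1)² + (y − 31.8)² = 144.75²; (x − 153.8)² + (y + 93.9)² = 215.17²; (x − 109.1)² + (y − 99.0)² = 40.50².
Subtracting the K equation from the L and M equations removes the quadratic terms:
249.4 x − 251.4 y = 5268.03
160.0 x + 134.4 y = 39158.07
Solving the 2×2 system: x ≈ 143.1, y ≈ 121.0 km.
Check against K (with the unrounded x, y): √((x − 29.1)²+(y − 31.8)²) = 144.75 ≈ 144.75 km. ✓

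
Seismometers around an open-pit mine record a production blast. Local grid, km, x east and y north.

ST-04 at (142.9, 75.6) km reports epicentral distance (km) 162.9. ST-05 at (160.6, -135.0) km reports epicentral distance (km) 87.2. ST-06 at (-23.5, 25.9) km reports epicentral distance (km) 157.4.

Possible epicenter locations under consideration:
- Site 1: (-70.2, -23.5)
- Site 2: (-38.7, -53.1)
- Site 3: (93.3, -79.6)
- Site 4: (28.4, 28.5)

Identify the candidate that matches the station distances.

For each candidate, compare |candidate − station| to the reported distance:
Site 1: residuals ST-04 72.1, ST-05 169.1, ST-06 89.4 → max 169.1 km
Site 2: residuals ST-04 59.7, ST-05 128.3, ST-06 77.0 → max 128.3 km
Site 3: residuals ST-04 0.0, ST-05 0.0, ST-06 0.0 → max 0.0 km
Site 4: residuals ST-04 39.1, ST-05 123.1, ST-06 105.4 → max 123.1 km
Only Site 3 has all residuals ≈ 0.

Site 3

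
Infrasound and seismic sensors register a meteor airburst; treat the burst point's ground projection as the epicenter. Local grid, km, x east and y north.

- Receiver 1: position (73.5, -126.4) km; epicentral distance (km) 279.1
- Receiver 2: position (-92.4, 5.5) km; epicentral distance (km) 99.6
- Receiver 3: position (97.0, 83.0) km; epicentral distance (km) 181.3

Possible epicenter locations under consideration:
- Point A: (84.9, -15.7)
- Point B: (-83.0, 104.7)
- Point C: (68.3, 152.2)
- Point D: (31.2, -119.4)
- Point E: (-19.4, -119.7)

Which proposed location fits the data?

For each candidate, compare |candidate − station| to the reported distance:
Point A: residuals Receiver 1 167.8, Receiver 2 79.0, Receiver 3 81.9 → max 167.8 km
Point B: residuals Receiver 1 0.0, Receiver 2 0.0, Receiver 3 0.0 → max 0.0 km
Point C: residuals Receiver 1 0.5, Receiver 2 118.0, Receiver 3 106.4 → max 118.0 km
Point D: residuals Receiver 1 236.2, Receiver 2 76.1, Receiver 3 31.5 → max 236.2 km
Point E: residuals Receiver 1 186.0, Receiver 2 45.3, Receiver 3 52.4 → max 186.0 km
Only Point B has all residuals ≈ 0.

Point B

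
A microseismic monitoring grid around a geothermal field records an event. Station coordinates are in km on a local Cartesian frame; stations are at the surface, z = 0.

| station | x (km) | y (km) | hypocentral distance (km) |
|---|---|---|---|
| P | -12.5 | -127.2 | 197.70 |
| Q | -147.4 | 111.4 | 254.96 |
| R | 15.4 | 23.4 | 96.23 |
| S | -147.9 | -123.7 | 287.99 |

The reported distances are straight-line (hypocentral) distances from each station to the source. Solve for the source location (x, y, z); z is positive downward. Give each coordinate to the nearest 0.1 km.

(85.8, 31.5, 65.1)

Each station gives a sphere (x−x_i)² + (y−y_i)² + z² = d_i² (stations at z=0).
Subtracting the P sphere from Q and R: z² cancels, leaving linear equations in x and y:
-269.8 x + 477.2 y = -8118.68
55.8 x + 301.2 y = 14273.71
Solving: x ≈ 85.797, y ≈ 31.495 km (keep extra digits for the depth step; rounded: 85.8, 31.5).
Then from the P sphere: z² = 197.70² − (x + 12.5)² − (y + 127.2)² with x = 85.797, y = 31.495, so z ≈ 65.107 ≈ 65.1 km.
Check against S (with the unrounded solution): distance 287.99 ≈ 287.99 km. ✓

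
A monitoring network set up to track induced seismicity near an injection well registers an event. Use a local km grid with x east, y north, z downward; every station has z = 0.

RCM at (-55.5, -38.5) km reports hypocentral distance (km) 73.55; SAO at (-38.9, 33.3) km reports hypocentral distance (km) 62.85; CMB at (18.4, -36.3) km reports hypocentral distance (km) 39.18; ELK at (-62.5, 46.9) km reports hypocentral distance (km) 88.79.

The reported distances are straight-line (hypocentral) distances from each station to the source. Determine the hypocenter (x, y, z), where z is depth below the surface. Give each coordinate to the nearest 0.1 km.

x ≈ 6.7 km, y ≈ -4.9 km, depth ≈ 20.3 km

Each station gives a sphere (x−x_i)² + (y−y_i)² + z² = d_i² (stations at z=0).
Subtracting the RCM sphere from SAO and CMB: z² cancels, leaving linear equations in x and y:
33.2 x + 143.6 y = -480.92
147.8 x + 4.4 y = 968.28
Solving: x ≈ 6.697, y ≈ -4.897 km (keep extra digits for the depth step; rounded: 6.7, -4.9).
Then from the RCM sphere: z² = 73.55² − (x + 55.5)² − (y + 38.5)² with x = 6.697, y = -4.897, so z ≈ 20.297 ≈ 20.3 km.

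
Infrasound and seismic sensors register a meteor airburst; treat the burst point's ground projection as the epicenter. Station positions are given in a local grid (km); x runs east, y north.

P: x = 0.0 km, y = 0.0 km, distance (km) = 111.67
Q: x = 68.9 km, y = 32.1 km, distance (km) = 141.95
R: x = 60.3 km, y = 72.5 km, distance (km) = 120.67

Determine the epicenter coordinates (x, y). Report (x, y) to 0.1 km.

x ≈ -58.2 km, y ≈ 95.3 km

Circle about each station: x² + y² = 111.67²; (x − 68.9)² + (y − 32.1)² = 141.95²; (x − 60.3)² + (y − 72.5)² = 120.67².
Subtracting pairs of circle equations eliminates x²+y² and gives linear equations (the radical axes):
137.8 x + 64.2 y = -1901.99
120.6 x + 145.0 y = 6801.28
Solving the 2×2 system: x ≈ -58.2, y ≈ 95.3 km.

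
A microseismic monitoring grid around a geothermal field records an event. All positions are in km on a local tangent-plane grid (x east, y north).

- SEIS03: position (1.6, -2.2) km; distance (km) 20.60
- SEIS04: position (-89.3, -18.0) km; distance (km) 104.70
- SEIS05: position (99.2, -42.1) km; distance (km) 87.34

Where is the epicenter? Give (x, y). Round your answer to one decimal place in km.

Circle about each station: (x − 1.6)² + (y + 2.2)² = 20.60²; (x + 89.3)² + (y + 18.0)² = 104.70²; (x − 99.2)² + (y + 42.1)² = 87.34².
Subtracting pairs of circle equations eliminates x²+y² and gives linear equations (the radical axes):
-181.8 x − 31.6 y = -2246.64
195.2 x − 79.8 y = 4401.73
Solving the 2×2 system: x ≈ 15.4, y ≈ -17.5 km.

x ≈ 15.4 km, y ≈ -17.5 km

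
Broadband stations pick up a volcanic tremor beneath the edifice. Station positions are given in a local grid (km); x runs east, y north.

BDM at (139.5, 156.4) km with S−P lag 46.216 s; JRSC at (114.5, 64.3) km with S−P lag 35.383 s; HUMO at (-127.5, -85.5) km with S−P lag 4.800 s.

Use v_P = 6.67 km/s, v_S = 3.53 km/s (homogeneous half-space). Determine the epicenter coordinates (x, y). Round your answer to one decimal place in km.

Distance from S−P lag: d = Δt · v_P v_S / (v_P − v_S) = Δt · (6.67·3.53)/(6.67−3.53) ≈ 7.4984·Δt.
So d_BDM = 346.55, d_JRSC = 265.32, d_HUMO = 35.99 km.
Circle about each station: (x − 139.5)² + (y − 156.4)² = 346.55²; (x − 114.5)² + (y − 64.3)² = 265.32²; (x + 127.5)² + (y + 85.5)² = 35.99².
Subtracting the BDM equation from the JRSC and HUMO equations removes the quadratic terms:
-50.0 x − 184.2 y = 23025.73
-534.0 x − 483.8 y = 98446.91
Solving the 2×2 system: x ≈ -94.3, y ≈ -99.4 km.

(-94.3, -99.4)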